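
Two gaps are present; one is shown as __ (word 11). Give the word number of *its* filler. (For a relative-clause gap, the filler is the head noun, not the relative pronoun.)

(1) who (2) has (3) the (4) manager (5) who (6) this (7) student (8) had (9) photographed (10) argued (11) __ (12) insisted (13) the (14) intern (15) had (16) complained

The marked gap is the subject of "insisted".
Its filler is the fronted wh-phrase "who", at word 1.
(The other dependency links word 4 to a gap after word 9.)

1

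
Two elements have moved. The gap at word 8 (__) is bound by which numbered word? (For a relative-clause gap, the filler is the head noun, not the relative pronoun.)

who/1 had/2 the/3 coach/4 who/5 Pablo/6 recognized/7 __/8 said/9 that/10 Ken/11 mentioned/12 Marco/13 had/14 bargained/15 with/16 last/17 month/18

4

The marked gap is inside the relative clause, the direct object of "recognized".
Its filler is the head noun "coach" (via "who"), at word 4.
(The other dependency links word 1 to a gap after word 16.)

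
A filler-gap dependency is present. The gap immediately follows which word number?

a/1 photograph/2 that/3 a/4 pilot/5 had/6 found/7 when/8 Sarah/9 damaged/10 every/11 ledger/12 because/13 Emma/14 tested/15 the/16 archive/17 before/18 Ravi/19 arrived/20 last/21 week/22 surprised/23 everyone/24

7

The displaced element is "a photograph" (word 2).
It functions as the direct object of "found", so the gap sits immediately after word 7 ("found").
Base order: A pilot had found a photograph when Sarah damaged every ledger because Emma tested the archive before Ravi arrived last week.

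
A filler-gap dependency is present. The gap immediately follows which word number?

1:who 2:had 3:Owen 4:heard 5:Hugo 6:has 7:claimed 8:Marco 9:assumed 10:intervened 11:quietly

The displaced element is "who" (word 1).
It is linked across 3 clause boundaries (Ø → Ø → Ø).
It functions as the subject of "intervened", so the gap sits immediately after word 9 ("assumed").
Base order: Owen had heard Hugo has claimed Marco assumed that who intervened quietly.

9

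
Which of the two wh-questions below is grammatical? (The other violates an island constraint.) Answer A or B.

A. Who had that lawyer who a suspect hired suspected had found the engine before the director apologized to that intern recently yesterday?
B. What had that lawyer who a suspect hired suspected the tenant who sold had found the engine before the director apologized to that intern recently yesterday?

In B, the wh-phrase is extracted from inside a complex-NP island (relative clause) (introduced by "who"), which blocks movement.
In A, the extraction path crosses only that-complement boundaries, which are transparent.
So A is grammatical.

A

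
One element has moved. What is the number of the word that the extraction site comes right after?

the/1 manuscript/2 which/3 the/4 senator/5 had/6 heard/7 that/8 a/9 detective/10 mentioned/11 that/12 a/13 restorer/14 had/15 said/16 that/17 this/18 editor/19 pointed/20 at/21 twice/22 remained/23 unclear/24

The displaced element is "the manuscript" (word 2).
It is linked across 3 clause boundaries (that → that → that).
It functions as the object of the preposition "at" of "pointed", so the gap sits immediately after word 21 ("at").
Base order: The senator had heard that a detective mentioned that a restorer had said that this editor pointed at the manuscript twice.

21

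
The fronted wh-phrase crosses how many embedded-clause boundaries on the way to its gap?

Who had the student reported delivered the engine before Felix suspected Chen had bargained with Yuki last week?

"who" is extracted from the subject of "delivered".
Boundaries crossed, outermost first: [Ø] — 1 in total.

1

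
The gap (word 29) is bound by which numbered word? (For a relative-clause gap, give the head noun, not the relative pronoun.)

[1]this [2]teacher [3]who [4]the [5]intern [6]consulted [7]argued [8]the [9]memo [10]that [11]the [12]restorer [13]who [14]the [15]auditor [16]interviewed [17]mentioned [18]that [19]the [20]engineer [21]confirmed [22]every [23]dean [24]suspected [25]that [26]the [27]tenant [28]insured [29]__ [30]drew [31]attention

The gap at 29 is the object of "insured", inside a relative clause.
The relative pronoun is "that" (word 10); it is bound by the head noun immediately before it.
Its filler is the head noun "memo", at word 9.

9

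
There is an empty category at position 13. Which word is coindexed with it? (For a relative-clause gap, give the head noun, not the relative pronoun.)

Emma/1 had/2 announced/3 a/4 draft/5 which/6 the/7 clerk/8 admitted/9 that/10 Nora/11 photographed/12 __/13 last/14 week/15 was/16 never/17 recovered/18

5

The gap at 13 is the object of "photographed", inside a relative clause.
The relative pronoun is "which" (word 6); it is bound by the head noun immediately before it.
Its filler is the head noun "draft", at word 5.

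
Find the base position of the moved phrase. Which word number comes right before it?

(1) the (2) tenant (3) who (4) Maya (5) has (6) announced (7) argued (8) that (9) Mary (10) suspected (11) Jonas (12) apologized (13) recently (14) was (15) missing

The displaced element is "the tenant" (word 2).
It is linked across 1 clause boundary (Ø).
It functions as the subject of "argued", so the gap sits immediately after word 6 ("announced").
Base order: Maya has announced that the tenant argued that Mary suspected Jonas apologized recently.

6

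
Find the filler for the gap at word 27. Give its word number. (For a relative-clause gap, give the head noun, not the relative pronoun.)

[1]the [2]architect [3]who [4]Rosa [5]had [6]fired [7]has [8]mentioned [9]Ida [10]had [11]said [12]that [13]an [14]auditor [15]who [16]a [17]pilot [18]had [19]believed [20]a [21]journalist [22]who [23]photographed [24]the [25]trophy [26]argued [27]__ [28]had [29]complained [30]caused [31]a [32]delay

The gap at 27 is the subject of "complained", inside a relative clause.
The relative pronoun is "who" (word 15); it is bound by the head noun immediately before it.
Its filler is the head noun "auditor", at word 14.

14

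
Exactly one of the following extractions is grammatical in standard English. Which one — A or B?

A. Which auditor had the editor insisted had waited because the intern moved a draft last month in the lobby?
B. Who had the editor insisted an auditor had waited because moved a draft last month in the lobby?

A

In B, the wh-phrase is extracted from inside an adjunct island (introduced by "because"), which blocks movement.
In A, the extraction path crosses only that-complement boundaries, which are transparent.
So A is grammatical.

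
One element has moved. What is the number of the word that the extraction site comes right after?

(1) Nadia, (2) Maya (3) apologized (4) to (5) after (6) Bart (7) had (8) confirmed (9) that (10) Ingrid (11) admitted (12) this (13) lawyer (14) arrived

4

The displaced element is "Nadia" (word 1).
It functions as the object of the preposition "to" of "apologized", so the gap sits immediately after word 4 ("to").
Base order: Maya apologized to Nadia after Bart had confirmed that Ingrid admitted this lawyer arrived.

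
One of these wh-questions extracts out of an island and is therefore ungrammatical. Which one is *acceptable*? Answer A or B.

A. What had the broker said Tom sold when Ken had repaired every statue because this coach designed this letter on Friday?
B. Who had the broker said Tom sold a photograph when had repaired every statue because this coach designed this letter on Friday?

A

In B, the wh-phrase is extracted from inside an adjunct island (introduced by "when"), which blocks movement.
In A, the extraction path crosses only that-complement boundaries, which are transparent.
So A is grammatical.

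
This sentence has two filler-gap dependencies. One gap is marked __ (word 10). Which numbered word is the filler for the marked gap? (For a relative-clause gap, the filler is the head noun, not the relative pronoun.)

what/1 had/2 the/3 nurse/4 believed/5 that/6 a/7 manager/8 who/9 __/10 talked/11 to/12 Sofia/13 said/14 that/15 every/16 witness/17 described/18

8

The marked gap is inside the relative clause, the subject of "talked".
Its filler is the head noun "manager" (via "who"), at word 8.
(The other dependency links word 1 to a gap after word 18.)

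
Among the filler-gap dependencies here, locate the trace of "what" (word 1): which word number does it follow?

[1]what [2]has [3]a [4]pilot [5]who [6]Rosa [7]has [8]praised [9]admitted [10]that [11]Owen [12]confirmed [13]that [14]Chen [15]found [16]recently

The displaced element is "what" (word 1).
It is linked across 2 clause boundaries (that → that).
It functions as the direct object of "found", so the gap sits immediately after word 15 ("found").
Base order: A pilot who Rosa has praised has admitted that Owen confirmed that Chen found what recently.

15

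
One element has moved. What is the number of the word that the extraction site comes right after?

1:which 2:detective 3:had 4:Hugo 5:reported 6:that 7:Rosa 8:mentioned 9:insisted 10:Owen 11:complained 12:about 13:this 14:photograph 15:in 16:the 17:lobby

8

The displaced element is "which detective" (word 2).
It is linked across 2 clause boundaries (that → Ø).
It functions as the subject of "insisted", so the gap sits immediately after word 8 ("mentioned").
Base order: Hugo had reported that Rosa mentioned that which detective insisted Owen complained about this photograph in the lobby.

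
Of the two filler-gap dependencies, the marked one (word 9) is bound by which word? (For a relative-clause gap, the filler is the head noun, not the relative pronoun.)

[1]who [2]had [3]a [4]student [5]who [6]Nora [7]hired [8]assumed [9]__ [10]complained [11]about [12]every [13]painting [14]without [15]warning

The marked gap is the subject of "complained".
Its filler is the fronted wh-phrase "who", at word 1.
(The other dependency links word 4 to a gap after word 7.)

1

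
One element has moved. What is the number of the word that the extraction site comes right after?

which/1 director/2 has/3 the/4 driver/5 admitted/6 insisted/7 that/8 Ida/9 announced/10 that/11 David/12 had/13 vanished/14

The displaced element is "which director" (word 2).
It is linked across 1 clause boundary (Ø).
It functions as the subject of "insisted", so the gap sits immediately after word 6 ("admitted").
Base order: The driver has admitted that which director insisted that Ida announced that David had vanished.

6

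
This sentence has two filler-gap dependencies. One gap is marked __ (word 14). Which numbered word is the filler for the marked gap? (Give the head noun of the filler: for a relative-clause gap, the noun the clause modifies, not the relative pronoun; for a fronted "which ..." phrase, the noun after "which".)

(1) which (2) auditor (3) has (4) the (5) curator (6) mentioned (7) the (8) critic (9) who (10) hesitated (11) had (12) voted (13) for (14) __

The marked gap is the object of the preposition "for" of "voted".
Its filler is the fronted wh-phrase "which auditor", at word 2.
(The other dependency links word 8 to a gap after word 9.)

2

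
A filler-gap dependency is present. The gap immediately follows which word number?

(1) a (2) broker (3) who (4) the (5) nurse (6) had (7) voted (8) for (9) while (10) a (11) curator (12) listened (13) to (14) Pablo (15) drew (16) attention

The displaced element is "a broker" (word 2).
It functions as the object of the preposition "for" of "voted", so the gap sits immediately after word 8 ("for").
Base order: The nurse had voted for a broker while a curator listened to Pablo.

8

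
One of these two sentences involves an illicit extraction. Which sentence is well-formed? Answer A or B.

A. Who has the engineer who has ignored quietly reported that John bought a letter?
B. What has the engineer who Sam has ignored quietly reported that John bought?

In A, the wh-phrase is extracted from inside a complex-NP island (relative clause) (introduced by "who"), which blocks movement.
In B, the extraction path crosses only that-complement boundaries, which are transparent.
So B is grammatical.

B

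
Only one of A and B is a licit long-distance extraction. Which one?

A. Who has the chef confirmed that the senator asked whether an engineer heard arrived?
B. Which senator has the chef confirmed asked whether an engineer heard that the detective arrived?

B

In A, the wh-phrase is extracted from inside a wh-island (introduced by "whether"), which blocks movement.
In B, the extraction path crosses only that-complement boundaries, which are transparent.
So B is grammatical.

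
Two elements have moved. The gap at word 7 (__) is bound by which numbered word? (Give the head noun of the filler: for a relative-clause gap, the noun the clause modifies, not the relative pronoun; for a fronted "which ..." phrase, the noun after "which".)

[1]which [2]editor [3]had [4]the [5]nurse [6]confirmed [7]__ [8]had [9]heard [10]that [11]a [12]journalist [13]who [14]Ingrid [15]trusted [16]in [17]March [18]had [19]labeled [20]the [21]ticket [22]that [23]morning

The marked gap is the subject of "heard".
Its filler is the fronted wh-phrase "which editor", at word 2.
(The other dependency links word 12 to a gap after word 15.)

2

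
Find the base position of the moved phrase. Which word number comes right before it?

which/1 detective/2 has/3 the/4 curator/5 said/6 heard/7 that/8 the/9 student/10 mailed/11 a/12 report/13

The displaced element is "which detective" (word 2).
It is linked across 1 clause boundary (Ø).
It functions as the subject of "heard", so the gap sits immediately after word 6 ("said").
Base order: The curator has said that which detective heard that the student mailed a report.

6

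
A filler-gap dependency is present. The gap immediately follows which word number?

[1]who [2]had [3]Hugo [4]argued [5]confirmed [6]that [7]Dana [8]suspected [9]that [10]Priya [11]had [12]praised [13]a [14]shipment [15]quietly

4

The displaced element is "who" (word 1).
It is linked across 1 clause boundary (Ø).
It functions as the subject of "confirmed", so the gap sits immediately after word 4 ("argued").
Base order: Hugo had argued who confirmed that Dana suspected that Priya had praised a shipment quietly.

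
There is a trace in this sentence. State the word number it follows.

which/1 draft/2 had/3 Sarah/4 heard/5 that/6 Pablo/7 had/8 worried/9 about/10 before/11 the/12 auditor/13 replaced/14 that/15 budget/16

The displaced element is "which draft" (word 2).
It is linked across 1 clause boundary (that).
It functions as the object of the preposition "about" of "worried", so the gap sits immediately after word 10 ("about").
Base order: Sarah had heard that Pablo had worried about which draft before the auditor replaced that budget.

10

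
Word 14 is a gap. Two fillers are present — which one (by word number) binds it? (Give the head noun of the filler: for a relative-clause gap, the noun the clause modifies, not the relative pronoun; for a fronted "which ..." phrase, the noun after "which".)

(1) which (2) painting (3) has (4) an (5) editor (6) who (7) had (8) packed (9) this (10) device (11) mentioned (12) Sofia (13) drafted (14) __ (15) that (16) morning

2

The marked gap is the direct object of "drafted".
Its filler is the fronted wh-phrase "which painting", at word 2.
(The other dependency links word 5 to a gap after word 6.)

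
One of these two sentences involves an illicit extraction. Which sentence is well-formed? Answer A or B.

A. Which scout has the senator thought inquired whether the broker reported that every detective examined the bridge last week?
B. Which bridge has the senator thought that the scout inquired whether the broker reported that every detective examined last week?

In B, the wh-phrase is extracted from inside a wh-island (introduced by "whether"), which blocks movement.
In A, the extraction path crosses only that-complement boundaries, which are transparent.
So A is grammatical.

A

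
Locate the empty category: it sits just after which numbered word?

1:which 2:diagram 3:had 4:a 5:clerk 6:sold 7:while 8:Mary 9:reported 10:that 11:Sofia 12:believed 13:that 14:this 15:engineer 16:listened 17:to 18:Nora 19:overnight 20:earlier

The displaced element is "which diagram" (word 2).
It functions as the direct object of "sold", so the gap sits immediately after word 6 ("sold").
Base order: A clerk had sold which diagram while Mary reported that Sofia believed that this engineer listened to Nora overnight earlier.

6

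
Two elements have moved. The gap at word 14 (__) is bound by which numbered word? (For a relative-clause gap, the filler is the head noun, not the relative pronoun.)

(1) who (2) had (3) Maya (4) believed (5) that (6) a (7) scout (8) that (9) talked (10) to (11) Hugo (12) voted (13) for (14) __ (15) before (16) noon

The marked gap is the object of the preposition "for" of "voted".
Its filler is the fronted wh-phrase "who", at word 1.
(The other dependency links word 7 to a gap after word 8.)

1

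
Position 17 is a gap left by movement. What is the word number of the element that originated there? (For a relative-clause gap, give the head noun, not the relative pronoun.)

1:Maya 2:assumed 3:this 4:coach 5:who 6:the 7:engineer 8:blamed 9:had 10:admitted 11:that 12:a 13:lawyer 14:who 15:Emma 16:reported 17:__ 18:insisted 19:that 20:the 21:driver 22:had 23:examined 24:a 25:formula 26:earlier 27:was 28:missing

13

The gap at 17 is the subject of "insisted", inside a relative clause.
The relative pronoun is "who" (word 14); it is bound by the head noun immediately before it.
Its filler is the head noun "lawyer", at word 13.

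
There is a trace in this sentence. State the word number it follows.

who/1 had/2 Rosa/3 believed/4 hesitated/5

4

The displaced element is "who" (word 1).
It is linked across 1 clause boundary (Ø).
It functions as the subject of "hesitated", so the gap sits immediately after word 4 ("believed").
Base order: Rosa had believed that who hesitated.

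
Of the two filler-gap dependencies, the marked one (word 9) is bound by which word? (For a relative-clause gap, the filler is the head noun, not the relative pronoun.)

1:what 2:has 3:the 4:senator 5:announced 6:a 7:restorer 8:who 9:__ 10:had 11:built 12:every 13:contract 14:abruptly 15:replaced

The marked gap is inside the relative clause, the subject of "built".
Its filler is the head noun "restorer" (via "who"), at word 7.
(The other dependency links word 1 to a gap after word 15.)

7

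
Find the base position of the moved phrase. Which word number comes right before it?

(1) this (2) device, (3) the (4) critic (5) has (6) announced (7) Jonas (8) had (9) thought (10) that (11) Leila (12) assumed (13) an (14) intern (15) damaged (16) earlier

15

The displaced element is "this device" (word 2).
It is linked across 3 clause boundaries (Ø → that → Ø).
It functions as the direct object of "damaged", so the gap sits immediately after word 15 ("damaged").
Base order: The critic has announced Jonas had thought that Leila assumed an intern damaged this device earlier.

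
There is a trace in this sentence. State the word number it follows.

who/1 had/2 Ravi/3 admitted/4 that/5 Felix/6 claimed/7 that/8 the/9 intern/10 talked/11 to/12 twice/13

The displaced element is "who" (word 1).
It is linked across 2 clause boundaries (that → that).
It functions as the object of the preposition "to" of "talked", so the gap sits immediately after word 12 ("to").
Base order: Ravi had admitted that Felix claimed that the intern talked to who twice.

12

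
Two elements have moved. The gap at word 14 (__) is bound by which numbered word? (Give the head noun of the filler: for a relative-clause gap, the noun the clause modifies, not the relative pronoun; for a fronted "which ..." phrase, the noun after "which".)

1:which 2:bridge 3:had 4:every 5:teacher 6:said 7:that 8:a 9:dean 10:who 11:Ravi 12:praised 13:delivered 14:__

2

The marked gap is the direct object of "delivered".
Its filler is the fronted wh-phrase "which bridge", at word 2.
(The other dependency links word 9 to a gap after word 12.)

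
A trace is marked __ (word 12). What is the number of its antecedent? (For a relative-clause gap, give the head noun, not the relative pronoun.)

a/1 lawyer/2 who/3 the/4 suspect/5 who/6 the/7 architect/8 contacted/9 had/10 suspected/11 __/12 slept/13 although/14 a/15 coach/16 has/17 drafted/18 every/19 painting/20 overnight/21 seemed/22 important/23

2

The gap at 12 is the subject of "slept", inside a relative clause.
The relative pronoun is "who" (word 3); it is bound by the head noun immediately before it.
Its filler is the head noun "lawyer", at word 2.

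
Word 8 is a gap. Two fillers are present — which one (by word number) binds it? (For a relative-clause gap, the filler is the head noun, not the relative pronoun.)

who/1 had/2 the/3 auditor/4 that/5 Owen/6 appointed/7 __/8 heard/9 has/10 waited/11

4

The marked gap is inside the relative clause, the direct object of "appointed".
Its filler is the head noun "auditor" (via "that"), at word 4.
(The other dependency links word 1 to a gap after word 9.)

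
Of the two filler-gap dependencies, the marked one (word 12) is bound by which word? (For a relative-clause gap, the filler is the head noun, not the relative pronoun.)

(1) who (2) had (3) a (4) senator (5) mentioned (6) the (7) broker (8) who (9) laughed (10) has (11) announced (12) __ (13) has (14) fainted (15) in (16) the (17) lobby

The marked gap is the subject of "fainted".
Its filler is the fronted wh-phrase "who", at word 1.
(The other dependency links word 7 to a gap after word 8.)

1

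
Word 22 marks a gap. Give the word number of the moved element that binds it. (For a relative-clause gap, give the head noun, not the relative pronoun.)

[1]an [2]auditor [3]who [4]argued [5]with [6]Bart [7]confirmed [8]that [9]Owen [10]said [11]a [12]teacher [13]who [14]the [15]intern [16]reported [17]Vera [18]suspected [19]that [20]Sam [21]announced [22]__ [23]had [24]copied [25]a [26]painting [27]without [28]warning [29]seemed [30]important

The gap at 22 is the subject of "copied", inside a relative clause.
The relative pronoun is "who" (word 13); it is bound by the head noun immediately before it.
Its filler is the head noun "teacher", at word 12.

12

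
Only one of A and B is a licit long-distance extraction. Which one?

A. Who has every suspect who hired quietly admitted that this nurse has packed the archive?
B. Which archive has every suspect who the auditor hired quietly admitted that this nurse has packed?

In A, the wh-phrase is extracted from inside a complex-NP island (relative clause) (introduced by "who"), which blocks movement.
In B, the extraction path crosses only that-complement boundaries, which are transparent.
So B is grammatical.

B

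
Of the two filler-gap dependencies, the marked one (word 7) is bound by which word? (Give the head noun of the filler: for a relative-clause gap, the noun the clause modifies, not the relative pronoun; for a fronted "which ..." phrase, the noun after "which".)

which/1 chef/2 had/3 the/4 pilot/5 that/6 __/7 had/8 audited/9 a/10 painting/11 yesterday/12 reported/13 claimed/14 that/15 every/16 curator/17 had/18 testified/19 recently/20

5

The marked gap is inside the relative clause, the subject of "audited".
Its filler is the head noun "pilot" (via "that"), at word 5.
(The other dependency links word 2 to a gap after word 13.)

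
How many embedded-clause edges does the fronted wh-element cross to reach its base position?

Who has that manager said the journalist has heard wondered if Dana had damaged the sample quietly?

2

"who" is extracted from the subject of "wondered".
Boundaries crossed, outermost first: [Ø], [Ø] — 2 in total.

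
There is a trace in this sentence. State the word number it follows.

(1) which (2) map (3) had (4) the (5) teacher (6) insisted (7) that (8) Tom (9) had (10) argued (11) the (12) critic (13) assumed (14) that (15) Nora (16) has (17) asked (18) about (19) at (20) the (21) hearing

18

The displaced element is "which map" (word 2).
It is linked across 3 clause boundaries (that → Ø → that).
It functions as the object of the preposition "about" of "asked", so the gap sits immediately after word 18 ("about").
Base order: The teacher had insisted that Tom had argued the critic assumed that Nora has asked about which map at the hearing.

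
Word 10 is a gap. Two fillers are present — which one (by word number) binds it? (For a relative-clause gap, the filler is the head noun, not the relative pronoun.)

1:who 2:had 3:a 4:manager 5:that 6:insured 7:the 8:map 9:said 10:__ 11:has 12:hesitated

1

The marked gap is the subject of "hesitated".
Its filler is the fronted wh-phrase "who", at word 1.
(The other dependency links word 4 to a gap after word 5.)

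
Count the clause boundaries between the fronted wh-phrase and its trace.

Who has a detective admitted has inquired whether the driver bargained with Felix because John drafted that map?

"who" is extracted from the subject of "inquired".
Boundaries crossed, outermost first: [Ø] — 1 in total.

1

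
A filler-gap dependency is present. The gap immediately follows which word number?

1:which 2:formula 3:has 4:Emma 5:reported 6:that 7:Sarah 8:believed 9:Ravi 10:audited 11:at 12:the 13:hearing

The displaced element is "which formula" (word 2).
It is linked across 2 clause boundaries (that → Ø).
It functions as the direct object of "audited", so the gap sits immediately after word 10 ("audited").
Base order: Emma has reported that Sarah believed Ravi audited which formula at the hearing.

10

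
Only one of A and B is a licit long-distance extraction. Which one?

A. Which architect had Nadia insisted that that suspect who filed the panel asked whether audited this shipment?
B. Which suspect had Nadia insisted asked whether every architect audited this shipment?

In A, the wh-phrase is extracted from inside a wh-island (introduced by "whether"), which blocks movement.
In B, the extraction path crosses only that-complement boundaries, which are transparent.
So B is grammatical.

B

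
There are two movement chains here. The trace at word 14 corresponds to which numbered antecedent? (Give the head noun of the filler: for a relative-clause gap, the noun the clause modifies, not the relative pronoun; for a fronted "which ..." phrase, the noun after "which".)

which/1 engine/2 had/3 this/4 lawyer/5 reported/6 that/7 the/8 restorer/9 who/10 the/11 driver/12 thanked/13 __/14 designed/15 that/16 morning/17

The marked gap is inside the relative clause, the direct object of "thanked".
Its filler is the head noun "restorer" (via "who"), at word 9.
(The other dependency links word 2 to a gap after word 15.)

9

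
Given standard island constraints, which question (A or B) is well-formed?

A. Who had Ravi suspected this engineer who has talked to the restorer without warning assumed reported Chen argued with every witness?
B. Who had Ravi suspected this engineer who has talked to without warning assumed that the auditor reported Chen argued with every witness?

In B, the wh-phrase is extracted from inside a complex-NP island (relative clause) (introduced by "who"), which blocks movement.
In A, the extraction path crosses only that-complement boundaries, which are transparent.
So A is grammatical.

A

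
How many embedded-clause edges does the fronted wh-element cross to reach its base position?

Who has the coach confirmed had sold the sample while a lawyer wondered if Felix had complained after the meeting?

"who" is extracted from the subject of "sold".
Boundaries crossed, outermost first: [Ø] — 1 in total.

1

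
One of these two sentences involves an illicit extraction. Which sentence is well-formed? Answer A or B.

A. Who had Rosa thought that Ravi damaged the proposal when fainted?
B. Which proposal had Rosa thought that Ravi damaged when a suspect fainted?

B

In A, the wh-phrase is extracted from inside an adjunct island (introduced by "when"), which blocks movement.
In B, the extraction path crosses only that-complement boundaries, which are transparent.
So B is grammatical.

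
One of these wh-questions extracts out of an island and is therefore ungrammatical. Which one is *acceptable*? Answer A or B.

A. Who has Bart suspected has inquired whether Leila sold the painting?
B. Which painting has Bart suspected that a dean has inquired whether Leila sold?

A

In B, the wh-phrase is extracted from inside a wh-island (introduced by "whether"), which blocks movement.
In A, the extraction path crosses only that-complement boundaries, which are transparent.
So A is grammatical.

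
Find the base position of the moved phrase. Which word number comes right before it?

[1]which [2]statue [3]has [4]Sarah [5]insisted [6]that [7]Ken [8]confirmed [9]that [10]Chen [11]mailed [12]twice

11

The displaced element is "which statue" (word 2).
It is linked across 2 clause boundaries (that → that).
It functions as the direct object of "mailed", so the gap sits immediately after word 11 ("mailed").
Base order: Sarah has insisted that Ken confirmed that Chen mailed which statue twice.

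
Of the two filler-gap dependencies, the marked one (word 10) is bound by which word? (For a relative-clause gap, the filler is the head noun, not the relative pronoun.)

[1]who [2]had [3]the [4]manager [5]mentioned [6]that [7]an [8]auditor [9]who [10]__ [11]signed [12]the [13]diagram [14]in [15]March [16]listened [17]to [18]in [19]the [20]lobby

8

The marked gap is inside the relative clause, the subject of "signed".
Its filler is the head noun "auditor" (via "who"), at word 8.
(The other dependency links word 1 to a gap after word 17.)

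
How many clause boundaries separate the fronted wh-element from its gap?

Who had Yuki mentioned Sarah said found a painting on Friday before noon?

2

"who" is extracted from the subject of "found".
Boundaries crossed, outermost first: [Ø], [Ø] — 2 in total.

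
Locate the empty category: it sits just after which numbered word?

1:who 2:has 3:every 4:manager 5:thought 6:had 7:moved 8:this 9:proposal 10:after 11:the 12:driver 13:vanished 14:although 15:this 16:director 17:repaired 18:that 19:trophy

The displaced element is "who" (word 1).
It is linked across 1 clause boundary (Ø).
It functions as the subject of "moved", so the gap sits immediately after word 5 ("thought").
Base order: Every manager has thought that who had moved this proposal after the driver vanished although this director repaired that trophy.

5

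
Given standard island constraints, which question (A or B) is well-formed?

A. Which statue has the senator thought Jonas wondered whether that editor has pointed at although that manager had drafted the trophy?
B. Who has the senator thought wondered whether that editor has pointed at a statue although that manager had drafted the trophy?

In A, the wh-phrase is extracted from inside a wh-island (introduced by "whether"), which blocks movement.
In B, the extraction path crosses only that-complement boundaries, which are transparent.
So B is grammatical.

B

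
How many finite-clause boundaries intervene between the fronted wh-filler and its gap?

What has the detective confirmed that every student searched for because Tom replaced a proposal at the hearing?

1

"what" is extracted from the PP object of "searched".
Boundaries crossed, outermost first: [that] — 1 in total.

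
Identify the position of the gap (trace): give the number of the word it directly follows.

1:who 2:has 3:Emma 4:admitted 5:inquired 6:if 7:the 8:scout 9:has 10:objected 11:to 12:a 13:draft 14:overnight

The displaced element is "who" (word 1).
It is linked across 1 clause boundary (Ø).
It functions as the subject of "inquired", so the gap sits immediately after word 4 ("admitted").
Base order: Emma has admitted who inquired if the scout has objected to a draft overnight.

4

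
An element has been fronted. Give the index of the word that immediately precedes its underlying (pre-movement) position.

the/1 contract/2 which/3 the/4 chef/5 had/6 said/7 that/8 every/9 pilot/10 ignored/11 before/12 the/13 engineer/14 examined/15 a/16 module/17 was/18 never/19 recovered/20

The displaced element is "the contract" (word 2).
It is linked across 1 clause boundary (that).
It functions as the direct object of "ignored", so the gap sits immediately after word 11 ("ignored").
Base order: The chef had said that every pilot ignored the contract before the engineer examined a module.

11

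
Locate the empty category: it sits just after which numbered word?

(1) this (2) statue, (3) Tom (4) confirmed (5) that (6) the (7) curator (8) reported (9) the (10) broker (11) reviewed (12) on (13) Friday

The displaced element is "this statue" (word 2).
It is linked across 2 clause boundaries (that → Ø).
It functions as the direct object of "reviewed", so the gap sits immediately after word 11 ("reviewed").
Base order: Tom confirmed that the curator reported the broker reviewed this statue on Friday.

11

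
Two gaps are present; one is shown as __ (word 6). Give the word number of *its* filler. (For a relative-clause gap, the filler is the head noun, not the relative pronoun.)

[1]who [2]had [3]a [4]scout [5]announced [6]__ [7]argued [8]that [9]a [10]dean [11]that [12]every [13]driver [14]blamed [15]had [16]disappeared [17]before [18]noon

The marked gap is the subject of "argued".
Its filler is the fronted wh-phrase "who", at word 1.
(The other dependency links word 10 to a gap after word 14.)

1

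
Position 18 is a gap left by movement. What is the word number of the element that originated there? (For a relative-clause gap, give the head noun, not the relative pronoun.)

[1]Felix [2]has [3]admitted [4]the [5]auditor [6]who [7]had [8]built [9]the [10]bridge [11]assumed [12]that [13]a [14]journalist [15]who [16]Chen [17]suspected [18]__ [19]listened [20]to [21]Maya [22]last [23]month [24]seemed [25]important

14

The gap at 18 is the subject of "listened", inside a relative clause.
The relative pronoun is "who" (word 15); it is bound by the head noun immediately before it.
Its filler is the head noun "journalist", at word 14.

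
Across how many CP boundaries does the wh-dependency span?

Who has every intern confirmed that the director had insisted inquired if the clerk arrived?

"who" is extracted from the subject of "inquired".
Boundaries crossed, outermost first: [that], [Ø] — 2 in total.

2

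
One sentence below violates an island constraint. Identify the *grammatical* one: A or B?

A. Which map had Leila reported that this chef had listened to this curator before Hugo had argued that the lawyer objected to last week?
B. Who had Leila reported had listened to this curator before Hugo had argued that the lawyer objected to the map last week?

B

In A, the wh-phrase is extracted from inside an adjunct island (introduced by "before"), which blocks movement.
In B, the extraction path crosses only that-complement boundaries, which are transparent.
So B is grammatical.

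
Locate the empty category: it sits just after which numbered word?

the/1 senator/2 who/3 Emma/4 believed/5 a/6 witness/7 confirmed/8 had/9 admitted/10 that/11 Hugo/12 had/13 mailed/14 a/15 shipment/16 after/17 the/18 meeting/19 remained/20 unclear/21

The displaced element is "the senator" (word 2).
It is linked across 2 clause boundaries (Ø → Ø).
It functions as the subject of "admitted", so the gap sits immediately after word 8 ("confirmed").
Base order: Emma believed a witness confirmed that the senator had admitted that Hugo had mailed a shipment after the meeting.

8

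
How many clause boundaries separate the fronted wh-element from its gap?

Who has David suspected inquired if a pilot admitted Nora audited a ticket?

"who" is extracted from the subject of "inquired".
Boundaries crossed, outermost first: [Ø] — 1 in total.

1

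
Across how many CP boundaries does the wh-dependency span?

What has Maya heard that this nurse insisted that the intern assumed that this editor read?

"what" is extracted from the object of "read".
Boundaries crossed, outermost first: [that], [that], [that] — 3 in total.

3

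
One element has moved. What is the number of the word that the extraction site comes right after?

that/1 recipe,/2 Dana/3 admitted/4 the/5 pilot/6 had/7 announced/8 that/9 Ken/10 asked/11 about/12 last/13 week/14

The displaced element is "that recipe" (word 2).
It is linked across 2 clause boundaries (Ø → that).
It functions as the object of the preposition "about" of "asked", so the gap sits immediately after word 12 ("about").
Base order: Dana admitted the pilot had announced that Ken asked about that recipe last week.

12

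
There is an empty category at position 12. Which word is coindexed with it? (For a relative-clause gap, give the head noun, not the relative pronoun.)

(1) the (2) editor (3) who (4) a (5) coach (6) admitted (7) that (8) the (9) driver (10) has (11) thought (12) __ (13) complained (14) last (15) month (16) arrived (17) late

2

The gap at 12 is the subject of "complained", inside a relative clause.
The relative pronoun is "who" (word 3); it is bound by the head noun immediately before it.
Its filler is the head noun "editor", at word 2.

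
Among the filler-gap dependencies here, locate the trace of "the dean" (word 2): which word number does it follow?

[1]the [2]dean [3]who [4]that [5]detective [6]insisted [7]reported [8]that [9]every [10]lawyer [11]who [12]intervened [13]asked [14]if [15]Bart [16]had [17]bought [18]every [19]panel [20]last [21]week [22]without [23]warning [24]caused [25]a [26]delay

The displaced element is "the dean" (word 2).
It is linked across 1 clause boundary (Ø).
It functions as the subject of "reported", so the gap sits immediately after word 6 ("insisted").
Base order: That detective insisted that the dean reported that every lawyer who intervened asked if Bart had bought every panel last week without warning.

6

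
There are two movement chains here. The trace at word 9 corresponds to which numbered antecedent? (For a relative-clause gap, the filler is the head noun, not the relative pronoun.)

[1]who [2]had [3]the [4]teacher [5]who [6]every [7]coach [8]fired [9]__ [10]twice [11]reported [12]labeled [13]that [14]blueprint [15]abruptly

4

The marked gap is inside the relative clause, the direct object of "fired".
Its filler is the head noun "teacher" (via "who"), at word 4.
(The other dependency links word 1 to a gap after word 11.)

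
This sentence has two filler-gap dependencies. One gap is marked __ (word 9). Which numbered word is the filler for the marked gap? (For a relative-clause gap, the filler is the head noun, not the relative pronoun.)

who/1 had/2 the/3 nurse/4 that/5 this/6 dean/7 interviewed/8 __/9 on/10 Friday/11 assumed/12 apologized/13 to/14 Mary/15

4

The marked gap is inside the relative clause, the direct object of "interviewed".
Its filler is the head noun "nurse" (via "that"), at word 4.
(The other dependency links word 1 to a gap after word 12.)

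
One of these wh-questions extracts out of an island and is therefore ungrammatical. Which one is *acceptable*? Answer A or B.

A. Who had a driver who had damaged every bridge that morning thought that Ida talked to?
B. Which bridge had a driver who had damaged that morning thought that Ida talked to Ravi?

In B, the wh-phrase is extracted from inside a complex-NP island (relative clause) (introduced by "who"), which blocks movement.
In A, the extraction path crosses only that-complement boundaries, which are transparent.
So A is grammatical.

A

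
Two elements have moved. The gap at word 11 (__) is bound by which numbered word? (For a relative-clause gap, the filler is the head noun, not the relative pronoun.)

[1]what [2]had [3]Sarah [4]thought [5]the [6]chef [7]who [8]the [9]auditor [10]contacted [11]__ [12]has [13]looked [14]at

6

The marked gap is inside the relative clause, the direct object of "contacted".
Its filler is the head noun "chef" (via "who"), at word 6.
(The other dependency links word 1 to a gap after word 14.)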